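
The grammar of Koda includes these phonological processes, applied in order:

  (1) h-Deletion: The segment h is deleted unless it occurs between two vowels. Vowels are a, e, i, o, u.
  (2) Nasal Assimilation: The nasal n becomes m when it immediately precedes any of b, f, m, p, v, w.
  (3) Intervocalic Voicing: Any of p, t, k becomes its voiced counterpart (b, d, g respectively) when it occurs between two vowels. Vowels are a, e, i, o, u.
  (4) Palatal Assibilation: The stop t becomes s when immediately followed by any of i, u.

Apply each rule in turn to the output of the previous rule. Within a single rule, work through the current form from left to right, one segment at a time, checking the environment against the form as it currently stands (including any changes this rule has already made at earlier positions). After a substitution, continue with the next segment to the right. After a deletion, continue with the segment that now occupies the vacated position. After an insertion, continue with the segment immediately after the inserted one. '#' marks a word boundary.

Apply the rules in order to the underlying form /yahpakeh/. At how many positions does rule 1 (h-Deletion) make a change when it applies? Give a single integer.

(1) h-Deletion: [yahpakeh] → [yapake]
(2) Nasal Assimilation: no change — [yapake]
(3) Intervocalic Voicing: [yapake] → [yabage]
(4) Palatal Assibilation: no change — [yabage]
Rule 1 changed 2 position(s).

2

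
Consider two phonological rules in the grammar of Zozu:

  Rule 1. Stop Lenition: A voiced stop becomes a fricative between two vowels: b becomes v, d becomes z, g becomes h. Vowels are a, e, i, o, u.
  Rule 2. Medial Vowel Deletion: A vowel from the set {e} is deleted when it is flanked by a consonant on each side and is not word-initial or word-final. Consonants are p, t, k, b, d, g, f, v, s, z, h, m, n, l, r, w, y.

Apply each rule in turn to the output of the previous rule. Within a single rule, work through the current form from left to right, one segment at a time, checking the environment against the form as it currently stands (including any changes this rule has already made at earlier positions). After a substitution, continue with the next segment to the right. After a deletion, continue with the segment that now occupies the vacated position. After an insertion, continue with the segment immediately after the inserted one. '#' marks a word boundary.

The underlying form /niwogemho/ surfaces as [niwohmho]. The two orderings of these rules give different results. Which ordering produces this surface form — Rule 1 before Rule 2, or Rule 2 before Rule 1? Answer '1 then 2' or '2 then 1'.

1 then 2

Order 1 then 2:
  1 Stop Lenition: [niwogemho] → [niwohemho]
  2 Medial Vowel Deletion: [niwohemho] → [niwohmho]
  result: [niwohmho]
Order 2 then 1:
  2 Medial Vowel Deletion: [niwogemho] → [niwogmho]
  1 Stop Lenition: no change — [niwogmho]
  result: [niwogmho]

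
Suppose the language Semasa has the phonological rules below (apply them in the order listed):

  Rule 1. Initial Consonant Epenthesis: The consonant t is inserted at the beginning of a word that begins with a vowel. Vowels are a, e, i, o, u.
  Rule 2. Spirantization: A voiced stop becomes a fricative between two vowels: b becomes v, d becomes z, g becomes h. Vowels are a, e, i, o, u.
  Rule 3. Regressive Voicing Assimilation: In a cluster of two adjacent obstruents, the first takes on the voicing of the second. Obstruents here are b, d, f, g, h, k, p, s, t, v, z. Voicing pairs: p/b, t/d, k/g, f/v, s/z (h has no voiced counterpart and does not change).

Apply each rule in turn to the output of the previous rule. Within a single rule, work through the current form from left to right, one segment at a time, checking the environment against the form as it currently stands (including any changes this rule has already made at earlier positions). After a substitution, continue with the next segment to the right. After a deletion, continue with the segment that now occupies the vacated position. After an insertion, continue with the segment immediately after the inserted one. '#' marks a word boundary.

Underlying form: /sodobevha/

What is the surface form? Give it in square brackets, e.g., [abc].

[sozovefha]

Rule 1 Initial Consonant Epenthesis: no change — [sodobevha]
Rule 2 Spirantization: [sodobevha] → [sozovevha]
Rule 3 Regressive Voicing Assimilation: [sozovevha] → [sozovefha]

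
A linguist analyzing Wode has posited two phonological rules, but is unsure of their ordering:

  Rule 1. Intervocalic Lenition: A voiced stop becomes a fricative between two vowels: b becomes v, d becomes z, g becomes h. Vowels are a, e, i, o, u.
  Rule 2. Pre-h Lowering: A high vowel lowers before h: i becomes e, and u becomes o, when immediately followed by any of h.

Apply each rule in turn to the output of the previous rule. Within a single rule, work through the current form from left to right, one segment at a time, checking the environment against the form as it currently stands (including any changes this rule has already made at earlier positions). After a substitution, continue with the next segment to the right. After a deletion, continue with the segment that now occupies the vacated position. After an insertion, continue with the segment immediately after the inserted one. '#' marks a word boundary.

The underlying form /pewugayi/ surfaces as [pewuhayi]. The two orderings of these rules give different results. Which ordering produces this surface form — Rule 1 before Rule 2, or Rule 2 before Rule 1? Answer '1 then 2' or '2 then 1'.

Order 1 then 2:
  1 Intervocalic Lenition: [pewugayi] → [pewuhayi]
  2 Pre-h Lowering: [pewuhayi] → [pewohayi]
  result: [pewohayi]
Order 2 then 1:
  2 Pre-h Lowering: no change — [pewugayi]
  1 Intervocalic Lenition: [pewugayi] → [pewuhayi]
  result: [pewuhayi]

2 then 1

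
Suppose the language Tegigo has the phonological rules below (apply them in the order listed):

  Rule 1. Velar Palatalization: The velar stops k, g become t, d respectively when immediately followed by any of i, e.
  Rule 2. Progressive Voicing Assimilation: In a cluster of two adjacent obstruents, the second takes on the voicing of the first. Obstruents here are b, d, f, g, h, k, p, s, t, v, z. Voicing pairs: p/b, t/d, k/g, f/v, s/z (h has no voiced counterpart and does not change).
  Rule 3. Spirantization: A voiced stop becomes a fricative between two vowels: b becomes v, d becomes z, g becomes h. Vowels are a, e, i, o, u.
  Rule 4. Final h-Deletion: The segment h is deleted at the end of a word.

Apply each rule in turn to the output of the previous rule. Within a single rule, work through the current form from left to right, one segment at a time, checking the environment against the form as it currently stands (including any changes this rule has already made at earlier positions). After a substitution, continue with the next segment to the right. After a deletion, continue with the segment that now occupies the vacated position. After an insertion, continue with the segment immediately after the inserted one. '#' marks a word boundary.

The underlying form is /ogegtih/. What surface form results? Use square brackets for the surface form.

[ozegdi]

Rule 1 Velar Palatalization: [ogegtih] → [odegtih]
Rule 2 Progressive Voicing Assimilation: [odegtih] → [odegdih]
Rule 3 Spirantization: [odegdih] → [ozegdih]
Rule 4 Final h-Deletion: [ozegdih] → [ozegdi]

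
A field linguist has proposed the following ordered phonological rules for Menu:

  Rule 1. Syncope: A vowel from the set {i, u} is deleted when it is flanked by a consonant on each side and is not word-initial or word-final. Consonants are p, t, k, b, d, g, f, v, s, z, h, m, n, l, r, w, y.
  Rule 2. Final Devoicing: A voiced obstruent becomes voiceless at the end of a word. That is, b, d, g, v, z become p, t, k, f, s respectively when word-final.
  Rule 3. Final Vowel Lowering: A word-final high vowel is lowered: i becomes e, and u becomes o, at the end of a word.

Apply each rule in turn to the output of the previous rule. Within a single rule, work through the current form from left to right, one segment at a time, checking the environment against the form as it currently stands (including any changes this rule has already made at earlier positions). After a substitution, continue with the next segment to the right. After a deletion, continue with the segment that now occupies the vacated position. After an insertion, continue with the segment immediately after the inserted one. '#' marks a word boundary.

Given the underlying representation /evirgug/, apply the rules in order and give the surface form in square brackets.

Rule 1 Syncope: [evirgug] → [evrgg]
Rule 2 Final Devoicing: [evrgg] → [evrgk]
Rule 3 Final Vowel Lowering: no change — [evrgk]

[evrgk]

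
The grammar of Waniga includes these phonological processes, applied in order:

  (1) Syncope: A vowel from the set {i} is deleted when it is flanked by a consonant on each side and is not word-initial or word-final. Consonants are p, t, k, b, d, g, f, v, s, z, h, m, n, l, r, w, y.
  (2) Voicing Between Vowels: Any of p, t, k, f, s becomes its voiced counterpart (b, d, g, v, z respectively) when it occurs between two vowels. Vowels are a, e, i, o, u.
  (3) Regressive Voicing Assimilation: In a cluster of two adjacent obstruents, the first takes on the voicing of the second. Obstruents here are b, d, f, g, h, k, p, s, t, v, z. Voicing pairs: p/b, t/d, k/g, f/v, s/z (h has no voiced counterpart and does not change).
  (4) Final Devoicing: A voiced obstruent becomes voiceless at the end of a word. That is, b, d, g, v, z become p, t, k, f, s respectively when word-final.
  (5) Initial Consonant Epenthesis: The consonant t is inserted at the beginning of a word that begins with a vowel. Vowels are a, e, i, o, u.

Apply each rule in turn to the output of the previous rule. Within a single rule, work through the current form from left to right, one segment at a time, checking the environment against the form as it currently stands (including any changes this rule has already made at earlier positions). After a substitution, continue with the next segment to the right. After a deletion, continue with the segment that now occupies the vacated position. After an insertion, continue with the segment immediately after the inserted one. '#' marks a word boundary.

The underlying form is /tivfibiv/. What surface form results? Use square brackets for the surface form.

(1) Syncope: [tivfibiv] → [tvfbv]
(2) Voicing Between Vowels: no change — [tvfbv]
(3) Regressive Voicing Assimilation: [tvfbv] → [dfvbv]
(4) Final Devoicing: [dfvbv] → [dfvbf]
(5) Initial Consonant Epenthesis: no change — [dfvbf]

[dfvbf]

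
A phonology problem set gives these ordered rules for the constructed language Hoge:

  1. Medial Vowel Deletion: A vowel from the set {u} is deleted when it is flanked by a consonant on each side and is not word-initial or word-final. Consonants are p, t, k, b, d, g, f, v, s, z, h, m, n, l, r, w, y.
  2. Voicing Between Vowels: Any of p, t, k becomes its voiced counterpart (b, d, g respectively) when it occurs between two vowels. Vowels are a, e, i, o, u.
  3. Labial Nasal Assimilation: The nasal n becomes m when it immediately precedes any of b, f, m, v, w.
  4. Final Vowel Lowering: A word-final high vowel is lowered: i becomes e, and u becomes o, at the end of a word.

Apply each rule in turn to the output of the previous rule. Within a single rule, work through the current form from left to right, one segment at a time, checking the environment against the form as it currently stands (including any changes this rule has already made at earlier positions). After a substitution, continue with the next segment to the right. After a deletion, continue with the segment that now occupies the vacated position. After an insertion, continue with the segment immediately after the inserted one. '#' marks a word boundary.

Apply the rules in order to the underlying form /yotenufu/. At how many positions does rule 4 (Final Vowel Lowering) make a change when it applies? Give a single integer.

1 Medial Vowel Deletion: [yotenufu] → [yotenfu]
2 Voicing Between Vowels: [yotenfu] → [yodenfu]
3 Labial Nasal Assimilation: [yodenfu] → [yodemfu]
4 Final Vowel Lowering: [yodemfu] → [yodemfo]
Rule 4 changed 1 position(s).

1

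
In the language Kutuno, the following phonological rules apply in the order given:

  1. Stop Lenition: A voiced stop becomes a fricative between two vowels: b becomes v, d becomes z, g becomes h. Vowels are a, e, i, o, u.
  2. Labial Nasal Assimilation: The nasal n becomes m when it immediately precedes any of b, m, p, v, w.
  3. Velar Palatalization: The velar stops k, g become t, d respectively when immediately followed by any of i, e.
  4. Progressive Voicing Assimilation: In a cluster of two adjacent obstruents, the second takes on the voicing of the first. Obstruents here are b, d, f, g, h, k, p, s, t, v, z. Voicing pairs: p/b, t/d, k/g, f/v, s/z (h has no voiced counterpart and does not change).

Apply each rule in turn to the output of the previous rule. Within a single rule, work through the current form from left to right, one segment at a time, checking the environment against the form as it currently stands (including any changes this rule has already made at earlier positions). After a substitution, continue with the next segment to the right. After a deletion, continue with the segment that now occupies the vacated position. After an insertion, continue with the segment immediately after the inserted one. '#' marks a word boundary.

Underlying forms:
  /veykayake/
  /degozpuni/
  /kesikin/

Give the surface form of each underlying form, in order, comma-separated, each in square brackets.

/veykayake/:
  1 Stop Lenition: no change — [veykayake]
  2 Labial Nasal Assimilation: no change — [veykayake]
  3 Velar Palatalization: [veykayake] → [veykayate]
  4 Progressive Voicing Assimilation: no change — [veykayate]
/degozpuni/:
  1 Stop Lenition: [degozpuni] → [dehozpuni]
  2 Labial Nasal Assimilation: no change — [dehozpuni]
  3 Velar Palatalization: no change — [dehozpuni]
  4 Progressive Voicing Assimilation: [dehozpuni] → [dehozbuni]
/kesikin/:
  1 Stop Lenition: no change — [kesikin]
  2 Labial Nasal Assimilation: no change — [kesikin]
  3 Velar Palatalization: [kesikin] → [tesitin]
  4 Progressive Voicing Assimilation: no change — [tesitin]

[veykayate], [dehozbuni], [tesitin]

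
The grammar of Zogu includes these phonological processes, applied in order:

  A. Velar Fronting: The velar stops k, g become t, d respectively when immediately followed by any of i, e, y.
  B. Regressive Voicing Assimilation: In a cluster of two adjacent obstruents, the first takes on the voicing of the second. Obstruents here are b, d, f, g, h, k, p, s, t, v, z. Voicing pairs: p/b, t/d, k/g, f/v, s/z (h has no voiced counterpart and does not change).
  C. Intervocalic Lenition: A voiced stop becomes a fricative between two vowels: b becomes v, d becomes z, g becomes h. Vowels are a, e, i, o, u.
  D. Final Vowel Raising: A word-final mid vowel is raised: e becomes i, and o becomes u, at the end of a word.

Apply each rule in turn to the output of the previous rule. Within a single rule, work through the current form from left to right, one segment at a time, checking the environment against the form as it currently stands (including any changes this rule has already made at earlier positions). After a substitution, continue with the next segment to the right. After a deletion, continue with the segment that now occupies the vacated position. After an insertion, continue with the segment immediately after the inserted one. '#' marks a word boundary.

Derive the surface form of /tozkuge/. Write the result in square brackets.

A Velar Fronting: [tozkuge] → [tozkude]
B Regressive Voicing Assimilation: [tozkude] → [toskude]
C Intervocalic Lenition: [toskude] → [toskuze]
D Final Vowel Raising: [toskuze] → [toskuzi]

[toskuzi]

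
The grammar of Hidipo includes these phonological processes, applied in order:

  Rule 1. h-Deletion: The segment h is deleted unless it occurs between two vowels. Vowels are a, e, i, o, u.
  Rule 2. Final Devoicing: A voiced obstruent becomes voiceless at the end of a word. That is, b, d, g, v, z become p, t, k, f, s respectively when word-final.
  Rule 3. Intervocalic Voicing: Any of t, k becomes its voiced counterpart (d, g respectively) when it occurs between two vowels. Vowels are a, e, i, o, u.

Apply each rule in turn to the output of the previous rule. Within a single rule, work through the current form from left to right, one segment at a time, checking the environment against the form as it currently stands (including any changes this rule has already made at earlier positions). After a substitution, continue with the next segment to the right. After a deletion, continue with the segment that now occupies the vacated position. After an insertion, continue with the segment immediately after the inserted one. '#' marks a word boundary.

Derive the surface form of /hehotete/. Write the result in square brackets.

Rule 1 h-Deletion: [hehotete] → [ehotete]
Rule 2 Final Devoicing: no change — [ehotete]
Rule 3 Intervocalic Voicing: [ehotete] → [ehodede]

[ehodede]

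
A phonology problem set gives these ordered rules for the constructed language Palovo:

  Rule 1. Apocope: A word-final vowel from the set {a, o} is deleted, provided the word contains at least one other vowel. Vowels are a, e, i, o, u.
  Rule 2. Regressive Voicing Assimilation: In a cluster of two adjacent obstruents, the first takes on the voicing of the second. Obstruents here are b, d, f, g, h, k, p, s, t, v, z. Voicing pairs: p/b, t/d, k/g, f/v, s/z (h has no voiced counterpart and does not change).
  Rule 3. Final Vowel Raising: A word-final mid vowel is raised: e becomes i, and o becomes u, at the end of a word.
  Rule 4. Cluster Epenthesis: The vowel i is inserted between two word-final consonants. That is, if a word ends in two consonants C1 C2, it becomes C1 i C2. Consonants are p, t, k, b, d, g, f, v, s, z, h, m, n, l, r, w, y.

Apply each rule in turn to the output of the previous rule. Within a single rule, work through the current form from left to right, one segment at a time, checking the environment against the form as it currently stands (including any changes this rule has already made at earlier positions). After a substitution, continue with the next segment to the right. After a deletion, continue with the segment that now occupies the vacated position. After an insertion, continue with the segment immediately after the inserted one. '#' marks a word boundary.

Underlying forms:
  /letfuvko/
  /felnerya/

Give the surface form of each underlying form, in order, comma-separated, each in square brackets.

[letfufik], [felneriy]

/letfuvko/:
  Rule 1 Apocope: [letfuvko] → [letfuvk]
  Rule 2 Regressive Voicing Assimilation: [letfuvk] → [letfufk]
  Rule 3 Final Vowel Raising: no change — [letfufk]
  Rule 4 Cluster Epenthesis: [letfufk] → [letfufik]
/felnerya/:
  Rule 1 Apocope: [felnerya] → [felnery]
  Rule 2 Regressive Voicing Assimilation: no change — [felnery]
  Rule 3 Final Vowel Raising: no change — [felnery]
  Rule 4 Cluster Epenthesis: [felnery] → [felneriy]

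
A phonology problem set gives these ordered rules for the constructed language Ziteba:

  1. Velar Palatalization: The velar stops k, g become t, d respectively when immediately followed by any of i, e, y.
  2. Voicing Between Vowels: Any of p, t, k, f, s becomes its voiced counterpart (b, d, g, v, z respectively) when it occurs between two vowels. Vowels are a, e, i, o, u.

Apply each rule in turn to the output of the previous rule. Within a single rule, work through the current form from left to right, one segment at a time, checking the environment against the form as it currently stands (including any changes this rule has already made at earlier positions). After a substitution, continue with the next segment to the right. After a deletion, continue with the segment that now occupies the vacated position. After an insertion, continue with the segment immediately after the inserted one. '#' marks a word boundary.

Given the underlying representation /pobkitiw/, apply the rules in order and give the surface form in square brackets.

1 Velar Palatalization: [pobkitiw] → [pobtitiw]
2 Voicing Between Vowels: [pobtitiw] → [pobtidiw]

[pobtidiw]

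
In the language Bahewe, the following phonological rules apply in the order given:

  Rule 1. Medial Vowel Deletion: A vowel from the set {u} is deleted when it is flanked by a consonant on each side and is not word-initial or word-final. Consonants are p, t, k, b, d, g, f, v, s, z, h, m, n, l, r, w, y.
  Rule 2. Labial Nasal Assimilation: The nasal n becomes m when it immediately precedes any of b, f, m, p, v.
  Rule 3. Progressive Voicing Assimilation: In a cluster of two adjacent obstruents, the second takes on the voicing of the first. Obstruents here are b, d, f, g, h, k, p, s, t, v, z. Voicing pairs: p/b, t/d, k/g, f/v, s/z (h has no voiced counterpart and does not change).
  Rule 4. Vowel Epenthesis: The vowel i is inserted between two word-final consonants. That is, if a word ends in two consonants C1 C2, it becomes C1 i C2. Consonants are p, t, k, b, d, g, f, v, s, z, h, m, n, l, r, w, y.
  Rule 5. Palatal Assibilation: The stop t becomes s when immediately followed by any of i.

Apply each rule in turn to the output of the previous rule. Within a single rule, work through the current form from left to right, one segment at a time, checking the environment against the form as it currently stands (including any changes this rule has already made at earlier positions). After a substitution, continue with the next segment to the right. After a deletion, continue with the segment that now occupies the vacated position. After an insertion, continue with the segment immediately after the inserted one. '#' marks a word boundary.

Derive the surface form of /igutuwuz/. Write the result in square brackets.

[igdwiz]

Rule 1 Medial Vowel Deletion: [igutuwuz] → [igtwz]
Rule 2 Labial Nasal Assimilation: no change — [igtwz]
Rule 3 Progressive Voicing Assimilation: [igtwz] → [igdwz]
Rule 4 Vowel Epenthesis: [igdwz] → [igdwiz]
Rule 5 Palatal Assibilation: no change — [igdwiz]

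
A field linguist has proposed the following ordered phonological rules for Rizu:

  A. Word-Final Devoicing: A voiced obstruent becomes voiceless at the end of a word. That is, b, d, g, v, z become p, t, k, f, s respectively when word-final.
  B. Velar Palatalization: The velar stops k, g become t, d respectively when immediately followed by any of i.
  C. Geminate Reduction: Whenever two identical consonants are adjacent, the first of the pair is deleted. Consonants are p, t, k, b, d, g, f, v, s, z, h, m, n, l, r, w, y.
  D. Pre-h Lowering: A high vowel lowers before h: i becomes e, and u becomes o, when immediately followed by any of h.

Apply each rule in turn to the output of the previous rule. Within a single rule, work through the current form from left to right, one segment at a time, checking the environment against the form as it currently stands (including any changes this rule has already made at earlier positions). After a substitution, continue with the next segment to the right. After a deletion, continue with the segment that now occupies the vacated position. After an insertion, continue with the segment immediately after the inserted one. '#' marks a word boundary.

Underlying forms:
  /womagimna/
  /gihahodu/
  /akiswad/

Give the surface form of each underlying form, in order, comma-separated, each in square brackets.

/womagimna/:
  A Word-Final Devoicing: no change — [womagimna]
  B Velar Palatalization: [womagimna] → [womadimna]
  C Geminate Reduction: no change — [womadimna]
  D Pre-h Lowering: no change — [womadimna]
/gihahodu/:
  A Word-Final Devoicing: no change — [gihahodu]
  B Velar Palatalization: [gihahodu] → [dihahodu]
  C Geminate Reduction: no change — [dihahodu]
  D Pre-h Lowering: [dihahodu] → [dehahodu]
/akiswad/:
  A Word-Final Devoicing: [akiswad] → [akiswat]
  B Velar Palatalization: [akiswat] → [atiswat]
  C Geminate Reduction: no change — [atiswat]
  D Pre-h Lowering: no change — [atiswat]

[womadimna], [dehahodu], [atiswat]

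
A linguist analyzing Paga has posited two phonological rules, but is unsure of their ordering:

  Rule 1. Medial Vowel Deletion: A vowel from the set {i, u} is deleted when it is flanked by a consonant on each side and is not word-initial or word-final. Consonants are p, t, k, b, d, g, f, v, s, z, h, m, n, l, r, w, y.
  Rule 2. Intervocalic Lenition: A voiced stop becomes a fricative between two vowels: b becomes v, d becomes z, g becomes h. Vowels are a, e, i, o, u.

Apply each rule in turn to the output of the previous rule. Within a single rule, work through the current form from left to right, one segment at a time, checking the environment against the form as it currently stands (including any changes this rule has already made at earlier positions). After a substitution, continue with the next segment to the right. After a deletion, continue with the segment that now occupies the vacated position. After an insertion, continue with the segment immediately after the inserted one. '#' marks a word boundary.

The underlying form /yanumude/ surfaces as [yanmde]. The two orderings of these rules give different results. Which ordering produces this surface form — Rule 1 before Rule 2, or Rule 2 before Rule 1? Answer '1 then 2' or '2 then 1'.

Order 1 then 2:
  1 Medial Vowel Deletion: [yanumude] → [yanmde]
  2 Intervocalic Lenition: no change — [yanmde]
  result: [yanmde]
Order 2 then 1:
  2 Intervocalic Lenition: [yanumude] → [yanumuze]
  1 Medial Vowel Deletion: [yanumuze] → [yanmze]
  result: [yanmze]

1 then 2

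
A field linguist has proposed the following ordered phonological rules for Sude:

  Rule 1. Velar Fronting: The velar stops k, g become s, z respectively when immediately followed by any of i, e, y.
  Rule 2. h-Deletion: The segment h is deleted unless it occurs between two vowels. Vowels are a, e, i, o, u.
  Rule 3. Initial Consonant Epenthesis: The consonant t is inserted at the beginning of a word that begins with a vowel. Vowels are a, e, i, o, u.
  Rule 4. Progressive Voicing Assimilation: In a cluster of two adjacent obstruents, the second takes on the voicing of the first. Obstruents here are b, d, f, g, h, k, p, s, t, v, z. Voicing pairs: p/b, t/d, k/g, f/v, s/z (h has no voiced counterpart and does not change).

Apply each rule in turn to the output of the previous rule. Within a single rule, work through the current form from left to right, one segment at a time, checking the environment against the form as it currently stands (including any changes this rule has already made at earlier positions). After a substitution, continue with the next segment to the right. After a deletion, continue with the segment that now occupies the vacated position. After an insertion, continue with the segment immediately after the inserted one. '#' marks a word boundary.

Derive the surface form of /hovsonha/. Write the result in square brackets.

Rule 1 Velar Fronting: no change — [hovsonha]
Rule 2 h-Deletion: [hovsonha] → [ovsona]
Rule 3 Initial Consonant Epenthesis: [ovsona] → [tovsona]
Rule 4 Progressive Voicing Assimilation: [tovsona] → [tovzona]

[tovzona]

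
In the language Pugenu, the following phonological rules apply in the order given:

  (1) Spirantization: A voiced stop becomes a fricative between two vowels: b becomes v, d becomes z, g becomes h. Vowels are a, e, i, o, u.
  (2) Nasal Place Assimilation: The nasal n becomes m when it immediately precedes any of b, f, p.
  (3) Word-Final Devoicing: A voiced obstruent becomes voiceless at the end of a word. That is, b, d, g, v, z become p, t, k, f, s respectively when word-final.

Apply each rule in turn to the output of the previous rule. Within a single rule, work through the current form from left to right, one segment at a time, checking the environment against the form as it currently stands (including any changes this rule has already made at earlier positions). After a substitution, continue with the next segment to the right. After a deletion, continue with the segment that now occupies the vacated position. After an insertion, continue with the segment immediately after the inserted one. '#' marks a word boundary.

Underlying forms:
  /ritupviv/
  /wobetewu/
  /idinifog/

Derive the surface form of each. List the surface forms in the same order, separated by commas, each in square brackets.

/ritupviv/:
  (1) Spirantization: no change — [ritupviv]
  (2) Nasal Place Assimilation: no change — [ritupviv]
  (3) Word-Final Devoicing: [ritupviv] → [ritupvif]
/wobetewu/:
  (1) Spirantization: [wobetewu] → [wovetewu]
  (2) Nasal Place Assimilation: no change — [wovetewu]
  (3) Word-Final Devoicing: no change — [wovetewu]
/idinifog/:
  (1) Spirantization: [idinifog] → [izinifog]
  (2) Nasal Place Assimilation: no change — [izinifog]
  (3) Word-Final Devoicing: [izinifog] → [izinifok]

[ritupvif], [wovetewu], [izinifok]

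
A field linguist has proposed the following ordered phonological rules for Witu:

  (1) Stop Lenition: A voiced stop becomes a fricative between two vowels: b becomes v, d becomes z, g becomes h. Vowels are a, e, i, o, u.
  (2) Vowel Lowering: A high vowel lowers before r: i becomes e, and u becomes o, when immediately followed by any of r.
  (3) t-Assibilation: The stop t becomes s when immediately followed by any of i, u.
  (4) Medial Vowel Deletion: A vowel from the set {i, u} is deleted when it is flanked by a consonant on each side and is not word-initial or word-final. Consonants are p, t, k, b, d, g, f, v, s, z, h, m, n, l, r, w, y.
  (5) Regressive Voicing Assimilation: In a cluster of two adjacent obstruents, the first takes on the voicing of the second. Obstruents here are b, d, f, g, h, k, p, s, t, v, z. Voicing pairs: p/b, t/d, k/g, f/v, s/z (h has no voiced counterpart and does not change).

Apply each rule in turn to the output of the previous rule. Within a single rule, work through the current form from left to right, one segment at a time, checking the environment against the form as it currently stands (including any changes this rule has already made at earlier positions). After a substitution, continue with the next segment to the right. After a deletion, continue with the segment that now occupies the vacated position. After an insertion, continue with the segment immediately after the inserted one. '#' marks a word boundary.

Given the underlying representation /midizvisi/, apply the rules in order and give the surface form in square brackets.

(1) Stop Lenition: [midizvisi] → [mizizvisi]
(2) Vowel Lowering: no change — [mizizvisi]
(3) t-Assibilation: no change — [mizizvisi]
(4) Medial Vowel Deletion: [mizizvisi] → [mzzvsi]
(5) Regressive Voicing Assimilation: [mzzvsi] → [mzzfsi]

[mzzfsi]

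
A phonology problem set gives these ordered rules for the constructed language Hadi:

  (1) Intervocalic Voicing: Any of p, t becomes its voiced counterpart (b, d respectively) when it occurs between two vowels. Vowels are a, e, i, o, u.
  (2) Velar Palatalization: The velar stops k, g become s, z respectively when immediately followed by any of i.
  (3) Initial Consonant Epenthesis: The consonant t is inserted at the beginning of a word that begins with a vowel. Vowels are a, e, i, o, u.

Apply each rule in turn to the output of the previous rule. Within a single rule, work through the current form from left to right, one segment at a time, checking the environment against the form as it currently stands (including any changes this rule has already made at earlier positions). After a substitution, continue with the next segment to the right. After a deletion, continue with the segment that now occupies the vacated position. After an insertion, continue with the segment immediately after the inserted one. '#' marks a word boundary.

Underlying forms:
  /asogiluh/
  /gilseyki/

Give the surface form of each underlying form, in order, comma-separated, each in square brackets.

/asogiluh/:
  (1) Intervocalic Voicing: no change — [asogiluh]
  (2) Velar Palatalization: [asogiluh] → [asoziluh]
  (3) Initial Consonant Epenthesis: [asoziluh] → [tasoziluh]
/gilseyki/:
  (1) Intervocalic Voicing: no change — [gilseyki]
  (2) Velar Palatalization: [gilseyki] → [zilseysi]
  (3) Initial Consonant Epenthesis: no change — [zilseysi]

[tasoziluh], [zilseysi]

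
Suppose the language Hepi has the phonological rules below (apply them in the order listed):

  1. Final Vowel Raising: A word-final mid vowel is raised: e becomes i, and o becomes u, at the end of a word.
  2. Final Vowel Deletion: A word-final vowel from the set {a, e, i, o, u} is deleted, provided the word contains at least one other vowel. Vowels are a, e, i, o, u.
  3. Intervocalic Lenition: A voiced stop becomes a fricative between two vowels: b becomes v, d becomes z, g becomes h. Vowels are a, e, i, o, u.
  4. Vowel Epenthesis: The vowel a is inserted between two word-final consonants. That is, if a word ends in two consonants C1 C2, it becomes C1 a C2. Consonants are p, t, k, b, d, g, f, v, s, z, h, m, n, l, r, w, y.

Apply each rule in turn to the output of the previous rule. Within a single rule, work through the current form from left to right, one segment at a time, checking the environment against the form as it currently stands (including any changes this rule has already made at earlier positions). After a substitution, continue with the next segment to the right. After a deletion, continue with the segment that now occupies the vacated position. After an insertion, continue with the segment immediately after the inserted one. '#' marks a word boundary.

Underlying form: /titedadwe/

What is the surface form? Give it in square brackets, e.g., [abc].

1 Final Vowel Raising: [titedadwe] → [titedadwi]
2 Final Vowel Deletion: [titedadwi] → [titedadw]
3 Intervocalic Lenition: [titedadw] → [titezadw]
4 Vowel Epenthesis: [titezadw] → [titezadaw]

[titezadaw]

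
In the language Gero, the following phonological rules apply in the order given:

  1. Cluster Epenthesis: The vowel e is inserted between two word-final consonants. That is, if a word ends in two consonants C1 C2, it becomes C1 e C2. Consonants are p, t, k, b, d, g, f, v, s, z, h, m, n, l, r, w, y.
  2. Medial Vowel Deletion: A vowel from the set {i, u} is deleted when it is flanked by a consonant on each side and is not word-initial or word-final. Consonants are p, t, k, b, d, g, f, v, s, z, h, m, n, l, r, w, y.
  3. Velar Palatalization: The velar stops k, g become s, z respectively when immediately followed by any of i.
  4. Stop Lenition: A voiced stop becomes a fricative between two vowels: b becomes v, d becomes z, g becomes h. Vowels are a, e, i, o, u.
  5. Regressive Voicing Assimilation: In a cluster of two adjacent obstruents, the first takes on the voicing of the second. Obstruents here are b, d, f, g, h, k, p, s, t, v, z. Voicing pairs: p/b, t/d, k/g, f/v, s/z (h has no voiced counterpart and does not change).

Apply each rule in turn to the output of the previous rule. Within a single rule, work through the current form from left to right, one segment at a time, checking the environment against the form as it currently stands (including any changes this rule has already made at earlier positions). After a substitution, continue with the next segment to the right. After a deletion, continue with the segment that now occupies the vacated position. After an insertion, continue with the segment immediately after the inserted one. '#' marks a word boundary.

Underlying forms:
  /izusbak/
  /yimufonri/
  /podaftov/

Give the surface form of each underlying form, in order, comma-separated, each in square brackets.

/izusbak/:
  1 Cluster Epenthesis: no change — [izusbak]
  2 Medial Vowel Deletion: [izusbak] → [izsbak]
  3 Velar Palatalization: no change — [izsbak]
  4 Stop Lenition: no change — [izsbak]
  5 Regressive Voicing Assimilation: [izsbak] → [iszbak]
/yimufonri/:
  1 Cluster Epenthesis: no change — [yimufonri]
  2 Medial Vowel Deletion: [yimufonri] → [ymfonri]
  3 Velar Palatalization: no change — [ymfonri]
  4 Stop Lenition: no change — [ymfonri]
  5 Regressive Voicing Assimilation: no change — [ymfonri]
/podaftov/:
  1 Cluster Epenthesis: no change — [podaftov]
  2 Medial Vowel Deletion: no change — [podaftov]
  3 Velar Palatalization: no change — [podaftov]
  4 Stop Lenition: [podaftov] → [pozaftov]
  5 Regressive Voicing Assimilation: no change — [pozaftov]

[iszbak], [ymfonri], [pozaftov]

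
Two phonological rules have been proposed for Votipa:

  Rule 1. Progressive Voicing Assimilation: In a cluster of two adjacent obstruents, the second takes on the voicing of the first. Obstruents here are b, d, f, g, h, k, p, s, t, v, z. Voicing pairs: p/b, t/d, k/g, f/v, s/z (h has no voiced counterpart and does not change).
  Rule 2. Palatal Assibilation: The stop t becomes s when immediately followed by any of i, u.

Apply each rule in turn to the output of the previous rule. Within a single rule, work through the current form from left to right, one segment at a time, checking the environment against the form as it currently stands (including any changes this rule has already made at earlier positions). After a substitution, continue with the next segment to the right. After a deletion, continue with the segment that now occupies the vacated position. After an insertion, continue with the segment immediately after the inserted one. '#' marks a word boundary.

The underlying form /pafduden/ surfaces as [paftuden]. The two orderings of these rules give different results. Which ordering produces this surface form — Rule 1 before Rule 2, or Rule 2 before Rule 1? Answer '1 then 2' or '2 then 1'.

Order 1 then 2:
  1 Progressive Voicing Assimilation: [pafduden] → [paftuden]
  2 Palatal Assibilation: [paftuden] → [pafsuden]
  result: [pafsuden]
Order 2 then 1:
  2 Palatal Assibilation: no change — [pafduden]
  1 Progressive Voicing Assimilation: [pafduden] → [paftuden]
  result: [paftuden]

2 then 1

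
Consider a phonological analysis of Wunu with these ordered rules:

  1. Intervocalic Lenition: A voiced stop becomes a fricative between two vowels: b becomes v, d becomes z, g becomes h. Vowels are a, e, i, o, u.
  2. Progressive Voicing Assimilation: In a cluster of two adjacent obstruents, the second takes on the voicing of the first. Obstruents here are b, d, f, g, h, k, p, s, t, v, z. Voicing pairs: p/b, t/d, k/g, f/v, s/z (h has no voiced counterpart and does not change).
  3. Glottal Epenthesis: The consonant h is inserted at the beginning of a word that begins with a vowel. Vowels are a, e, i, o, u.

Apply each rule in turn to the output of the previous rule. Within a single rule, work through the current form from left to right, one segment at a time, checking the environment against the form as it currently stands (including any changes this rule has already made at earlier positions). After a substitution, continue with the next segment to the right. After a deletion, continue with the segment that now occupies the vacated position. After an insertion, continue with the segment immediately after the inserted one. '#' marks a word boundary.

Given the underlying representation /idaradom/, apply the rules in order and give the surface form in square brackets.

[hizarazom]

1 Intervocalic Lenition: [idaradom] → [izarazom]
2 Progressive Voicing Assimilation: no change — [izarazom]
3 Glottal Epenthesis: [izarazom] → [hizarazom]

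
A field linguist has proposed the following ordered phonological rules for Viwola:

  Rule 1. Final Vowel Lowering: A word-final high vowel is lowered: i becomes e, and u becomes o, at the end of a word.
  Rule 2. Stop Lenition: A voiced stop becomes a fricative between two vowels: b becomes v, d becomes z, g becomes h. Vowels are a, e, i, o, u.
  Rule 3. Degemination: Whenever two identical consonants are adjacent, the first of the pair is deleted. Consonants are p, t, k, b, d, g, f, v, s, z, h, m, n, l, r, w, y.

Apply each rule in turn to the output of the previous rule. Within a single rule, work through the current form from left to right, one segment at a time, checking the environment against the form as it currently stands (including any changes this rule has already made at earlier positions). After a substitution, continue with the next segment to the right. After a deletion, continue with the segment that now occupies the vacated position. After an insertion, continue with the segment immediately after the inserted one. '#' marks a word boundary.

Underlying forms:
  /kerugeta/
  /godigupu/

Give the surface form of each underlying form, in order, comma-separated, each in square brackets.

/kerugeta/:
  Rule 1 Final Vowel Lowering: no change — [kerugeta]
  Rule 2 Stop Lenition: [kerugeta] → [keruheta]
  Rule 3 Degemination: no change — [keruheta]
/godigupu/:
  Rule 1 Final Vowel Lowering: [godigupu] → [godigupo]
  Rule 2 Stop Lenition: [godigupo] → [gozihupo]
  Rule 3 Degemination: no change — [gozihupo]

[keruheta], [gozihupo]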